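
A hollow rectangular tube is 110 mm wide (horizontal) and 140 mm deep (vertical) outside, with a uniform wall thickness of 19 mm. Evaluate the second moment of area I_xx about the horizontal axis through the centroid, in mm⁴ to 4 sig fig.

Decompose the section into non-overlapping parts with the origin at the bottom-left of its bounding rectangle.
Outer rectangle: 110 × 140, A = 15 400 mm², y = 70 mm, Ī = 25 153 333 mm⁴.
Inner void (subtracted): 72 × 102, A = 7 344 mm², y = 70 mm, Ī = 6 367 248 mm⁴.
By symmetry the centroid is at mid-height, ȳ = 70 mm.
All pieces are centred on the horizontal axis through the centroid, so I = ΣĪ (holes subtracted) = 18 786 085 mm⁴.

I_xx ≈ 1.879 × 10⁷ mm⁴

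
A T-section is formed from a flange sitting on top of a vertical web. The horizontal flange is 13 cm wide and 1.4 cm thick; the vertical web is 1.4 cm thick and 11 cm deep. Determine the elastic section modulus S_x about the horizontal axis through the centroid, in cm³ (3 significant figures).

S_x ≈ 54.1 cm³

Split into non-overlapping primitives; take the origin at the lower-left of the bounding box.
Flange: 13 × 1.4, A = 18.2 cm², y = 11.7 cm, Ī = 2.9727 cm⁴.
Web: 1.4 × 11, A = 15.4 cm², y = 5.5 cm, Ī = 155.28 cm⁴.
Centroid: ȳ = ΣA·y / ΣA = 8.8583 cm.
Transfer each piece to the horizontal axis through the centroid using Ī + A·d² with d = y − 8.8583:
  flange: d = 2.8417 cm → contributes +149.94 cm⁴
  web: d = -3.3583 cm → contributes +328.97 cm⁴
Total I = 478.91 cm⁴.
Extreme fibre distance c = 8.8583 cm; S = I/c = 54.063 cm³.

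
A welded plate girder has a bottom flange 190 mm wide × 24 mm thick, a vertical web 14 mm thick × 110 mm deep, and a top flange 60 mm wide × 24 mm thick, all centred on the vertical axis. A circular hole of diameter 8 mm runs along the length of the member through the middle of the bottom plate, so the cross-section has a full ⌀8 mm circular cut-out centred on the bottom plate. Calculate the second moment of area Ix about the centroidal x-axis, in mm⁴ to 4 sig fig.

Break the section into simple shapes (no overlaps), measuring from the bottom-left corner of the bounding box.
Bottom plate: 190 × 24, A = 4 560 mm², y = 12 mm, Ī = 218 880 mm⁴.
Web plate: 14 × 110, A = 1 540 mm², y = 79 mm, Ī = 1 552 833 mm⁴.
Top plate: 60 × 24, A = 1 440 mm², y = 146 mm, Ī = 69 120 mm⁴.
Hole (subtracted): ⌀8, A = 50.2655 mm², y = 12 mm, Ī = 201.062 mm⁴.
Centroid: ȳ = ΣA·y / ΣA = 51.5395 mm.
Transfer each piece to the centroidal x-axis using Ī + A·d² with d = y − 51.5395:
  bottom plate: d = -39.5395 mm → contributes +7 347 839 mm⁴
  web plate: d = 27.4605 mm → contributes +2 714 119 mm⁴
  top plate: d = 94.4605 mm → contributes +12 917 945 mm⁴
  hole: d = -39.5395 mm → contributes −78784.5 mm⁴
Total I = 22 901 119 mm⁴.

Ix ≈ 2.290 × 10⁷ mm⁴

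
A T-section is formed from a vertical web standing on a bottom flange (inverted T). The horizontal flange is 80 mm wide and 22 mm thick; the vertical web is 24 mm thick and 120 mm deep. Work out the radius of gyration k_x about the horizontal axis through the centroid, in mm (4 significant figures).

Break the section into simple shapes (no overlaps), measuring from the bottom-left corner of the bounding box.
Flange: 80 × 22, A = 1 760 mm², y = 11 mm, Ī = 70986.7 mm⁴.
Web: 24 × 120, A = 2 880 mm², y = 82 mm, Ī = 3 456 000 mm⁴.
Centroid: ȳ = ΣA·y / ΣA = 55.069 mm.
Transfer each piece to the horizontal axis through the centroid using Ī + A·d² with d = y − 55.069:
  flange: d = -44.069 mm → contributes +3 489 036 mm⁴
  web: d = 26.931 mm → contributes +5 544 808 mm⁴
Total I = 9 033 845 mm⁴.
Radius of gyration: k = √(I/A) = √(9 033 845 / 4 640) = 44.1242 mm.

k_x ≈ 44.12 mm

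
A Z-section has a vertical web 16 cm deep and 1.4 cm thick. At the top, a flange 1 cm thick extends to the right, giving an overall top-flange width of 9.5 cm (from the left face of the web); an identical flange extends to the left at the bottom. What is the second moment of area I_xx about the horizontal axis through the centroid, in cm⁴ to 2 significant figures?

I_xx ≈ 1400 cm⁴

Break the section into simple shapes (no overlaps), measuring from the bottom-left corner of the bounding box.
Web: 1.4 × 16, A = 22.4 cm², y = 8 cm, Ī = 477.9 cm⁴.
Top flange (beyond web): 8.1 × 1, A = 8.1 cm², y = 15.5 cm, Ī = 0.675 cm⁴.
Bottom flange (beyond web): 8.1 × 1, A = 8.1 cm², y = 0.5 cm, Ī = 0.675 cm⁴.
Centroid: ȳ = ΣA·y / ΣA = 8 cm.
Transfer each piece to the horizontal axis through the centroid using Ī + A·d² with d = y − 8:
  web: d = 0 cm → contributes +477.9 cm⁴
  top flange (beyond web): d = 7.5 cm → contributes +456.3 cm⁴
  bottom flange (beyond web): d = -7.5 cm → contributes +456.3 cm⁴
Total I = 1 390 cm⁴.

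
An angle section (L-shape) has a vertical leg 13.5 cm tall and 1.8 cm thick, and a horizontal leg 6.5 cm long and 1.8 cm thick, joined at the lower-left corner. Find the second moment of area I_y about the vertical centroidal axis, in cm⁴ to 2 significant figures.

I_y ≈ 88 cm⁴

Decompose the section into non-overlapping parts with the origin at the bottom-left of its bounding rectangle.
Vertical leg: 1.8 × 13.5, A = 24.3 cm², x = 0.9 cm, Ī = 6.561 cm⁴.
Horizontal leg (remainder): 4.7 × 1.8, A = 8.46 cm², x = 4.15 cm, Ī = 15.57 cm⁴.
Centroid: x̄ = ΣA·x / ΣA = 1.739 cm.
Transfer each piece to the vertical centroidal axis using Ī + A·d² with d = x − 1.739:
  vertical leg: d = -0.8393 cm → contributes +23.68 cm⁴
  horizontal leg (remainder): d = 2.411 cm → contributes +64.74 cm⁴
Total I = 88.42 cm⁴.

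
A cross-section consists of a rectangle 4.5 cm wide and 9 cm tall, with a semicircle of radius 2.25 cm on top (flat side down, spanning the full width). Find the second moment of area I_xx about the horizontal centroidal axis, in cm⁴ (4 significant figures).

Decompose the section into non-overlapping parts with the origin at the bottom-left of its bounding rectangle.
Rectangular body: 4.5 × 9, A = 40.5 cm², y = 4.5 cm, Ī = 273.375 cm⁴.
Semicircular cap: semicircle r = 2.25, A = 7.95216 cm², y = 9.95493 cm, Ī = 2.81295 cm⁴.
Centroid: ȳ = ΣA·y / ΣA = 5.39528 cm.
Transfer each piece to the horizontal centroidal axis using Ī + A·d² with d = y − 5.39528:
  rectangular body: d = -0.895284 cm → contributes +305.837 cm⁴
  semicircular cap: d = 4.55965 cm → contributes +168.141 cm⁴
Total I = 473.978 cm⁴.

I_xx ≈ 474.0 cm⁴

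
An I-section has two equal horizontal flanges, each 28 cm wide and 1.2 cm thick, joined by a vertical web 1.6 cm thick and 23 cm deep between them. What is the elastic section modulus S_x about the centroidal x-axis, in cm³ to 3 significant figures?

S_x ≈ 903 cm³

Decompose the section into non-overlapping parts with the origin at the bottom-left of its bounding rectangle.
Bottom flange: 28 × 1.2, A = 33.6 cm², y = 0.6 cm, Ī = 4.032 cm⁴.
Web: 1.6 × 23, A = 36.8 cm², y = 12.7 cm, Ī = 1622.3 cm⁴.
Top flange: 28 × 1.2, A = 33.6 cm², y = 24.8 cm, Ī = 4.032 cm⁴.
By symmetry the centroid is at mid-height, ȳ = 12.7 cm.
Transfer each piece to the centroidal x-axis using Ī + A·d² with d = y − 12.7:
  bottom flange: d = -12.1 cm → contributes +4923.4 cm⁴
  web: d = 0 cm → contributes +1622.3 cm⁴
  top flange: d = 12.1 cm → contributes +4923.4 cm⁴
Total I = 11 469 cm⁴.
Extreme fibre distance c = 12.7 cm; S = I/c = 903.08 cm³.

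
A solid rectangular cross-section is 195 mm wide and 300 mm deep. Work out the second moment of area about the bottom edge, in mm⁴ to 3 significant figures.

I_base ≈ 1.76 × 10⁹ mm⁴

The section: 195 × 300, A = 58 500 mm², y = 150 mm, Ī = 438 750 000 mm⁴.
Transfer it to the base of the section using Ī + A·d² with d = y − 0:
  the section: d = 150 mm → contributes +1 755 000 000 mm⁴
Total I = 1 755 000 000 mm⁴.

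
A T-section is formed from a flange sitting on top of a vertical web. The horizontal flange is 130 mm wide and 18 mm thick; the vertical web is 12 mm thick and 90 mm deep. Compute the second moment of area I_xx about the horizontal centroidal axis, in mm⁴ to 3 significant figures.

Break the section into simple shapes (no overlaps), measuring from the bottom-left corner of the bounding box.
Flange: 130 × 18, A = 2 340 mm², y = 99 mm, Ī = 63 180 mm⁴.
Web: 12 × 90, A = 1 080 mm², y = 45 mm, Ī = 729 000 mm⁴.
Centroid: ȳ = ΣA·y / ΣA = 81.947 mm.
Transfer each piece to the horizontal centroidal axis using Ī + A·d² with d = y − 81.947:
  flange: d = 17.053 mm → contributes +743 634 mm⁴
  web: d = -36.947 mm → contributes +2 203 317 mm⁴
Total I = 2 946 951 mm⁴.

I_xx ≈ 2.95 × 10⁶ mm⁴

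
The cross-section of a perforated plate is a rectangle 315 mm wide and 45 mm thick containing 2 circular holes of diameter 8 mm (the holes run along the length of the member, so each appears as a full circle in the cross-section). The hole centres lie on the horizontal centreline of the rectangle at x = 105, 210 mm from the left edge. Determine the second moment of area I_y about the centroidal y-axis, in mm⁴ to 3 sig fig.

I_y ≈ 1.17 × 10⁸ mm⁴

Decompose the section into non-overlapping parts with the origin at the bottom-left of its bounding rectangle.
Plate: 315 × 45, A = 14 175 mm², x = 157.5 mm, Ī = 117 209 531 mm⁴.
Hole 1 (subtracted): ⌀8, A = 50.265 mm², x = 105 mm, Ī = 201.06 mm⁴.
Hole 2 (subtracted): ⌀8, A = 50.265 mm², x = 210 mm, Ī = 201.06 mm⁴.
By symmetry the centroid is at mid-width, x̄ = 157.5 mm.
Transfer each piece to the centroidal y-axis using Ī + A·d² with d = x − 157.5:
  plate: d = 0 mm → contributes +117 209 531 mm⁴
  hole 1: d = -52.5 mm → contributes −138 745 mm⁴
  hole 2: d = 52.5 mm → contributes −138 745 mm⁴
Total I = 116 932 041 mm⁴.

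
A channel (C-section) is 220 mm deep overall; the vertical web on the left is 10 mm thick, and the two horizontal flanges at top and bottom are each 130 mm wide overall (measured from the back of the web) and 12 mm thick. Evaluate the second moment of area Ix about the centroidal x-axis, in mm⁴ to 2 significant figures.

Split into non-overlapping primitives; take the origin at the lower-left of the bounding box.
Web: 10 × 220, A = 2 200 mm², y = 110 mm, Ī = 8 873 333 mm⁴.
Top flange (beyond web): 120 × 12, A = 1 440 mm², y = 214 mm, Ī = 17 280 mm⁴.
Bottom flange (beyond web): 120 × 12, A = 1 440 mm², y = 6 mm, Ī = 17 280 mm⁴.
By symmetry the centroid is at mid-height, ȳ = 110 mm.
Transfer each piece to the centroidal x-axis using Ī + A·d² with d = y − 110:
  web: d = 0 mm → contributes +8 873 333 mm⁴
  top flange (beyond web): d = 104 mm → contributes +15 592 320 mm⁴
  bottom flange (beyond web): d = -104 mm → contributes +15 592 320 mm⁴
Total I = 40 057 973 mm⁴.

Ix ≈ 4.0 × 10⁷ mm⁴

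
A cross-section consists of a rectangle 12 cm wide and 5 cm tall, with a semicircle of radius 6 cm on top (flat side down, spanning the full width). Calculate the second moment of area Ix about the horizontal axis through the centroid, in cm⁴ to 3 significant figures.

Ix ≈ 1010 cm⁴

Break the section into simple shapes (no overlaps), measuring from the bottom-left corner of the bounding box.
Rectangular body: 12 × 5, A = 60 cm², y = 2.5 cm, Ī = 125 cm⁴.
Semicircular cap: semicircle r = 6, A = 56.549 cm², y = 7.5465 cm, Ī = 142.25 cm⁴.
Centroid: ȳ = ΣA·y / ΣA = 4.9485 cm.
Transfer each piece to the horizontal axis through the centroid using Ī + A·d² with d = y − 4.9485:
  rectangular body: d = -2.4485 cm → contributes +484.71 cm⁴
  semicircular cap: d = 2.598 cm → contributes +523.91 cm⁴
Total I = 1008.6 cm⁴.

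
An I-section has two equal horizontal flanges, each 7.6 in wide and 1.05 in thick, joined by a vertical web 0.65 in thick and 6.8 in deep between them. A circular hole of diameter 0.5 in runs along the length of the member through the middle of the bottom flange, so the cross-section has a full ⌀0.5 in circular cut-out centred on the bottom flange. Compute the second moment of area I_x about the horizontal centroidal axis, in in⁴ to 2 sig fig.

I_x ≈ 260 in⁴

Treat the section as a set of non-overlapping primitives; coordinates are from the bounding-box lower-left.
Bottom flange: 7.6 × 1.05, A = 7.98 in², y = 0.525 in, Ī = 0.7332 in⁴.
Web: 0.65 × 6.8, A = 4.42 in², y = 4.45 in, Ī = 17.03 in⁴.
Top flange: 7.6 × 1.05, A = 7.98 in², y = 8.375 in, Ī = 0.7332 in⁴.
Hole (subtracted): ⌀0.5, A = 0.1963 in², y = 0.525 in, Ī = 0.003068 in⁴.
Centroid: ȳ = ΣA·y / ΣA = 4.488 in.
Transfer each piece to the horizontal centroidal axis using Ī + A·d² with d = y − 4.488:
  bottom flange: d = -3.963 in → contributes +126.1 in⁴
  web: d = -0.03818 in → contributes +17.04 in⁴
  top flange: d = 3.887 in → contributes +121.3 in⁴
  hole: d = -3.963 in → contributes −3.087 in⁴
Total I = 261.3 in⁴.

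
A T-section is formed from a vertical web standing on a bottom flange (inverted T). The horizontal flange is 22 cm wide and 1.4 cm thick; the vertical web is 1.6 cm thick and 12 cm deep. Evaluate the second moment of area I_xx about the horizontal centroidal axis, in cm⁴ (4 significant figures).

Decompose the section into non-overlapping parts with the origin at the bottom-left of its bounding rectangle.
Flange: 22 × 1.4, A = 30.8 cm², y = 0.7 cm, Ī = 5.03067 cm⁴.
Web: 1.6 × 12, A = 19.2 cm², y = 7.4 cm, Ī = 230.4 cm⁴.
Centroid: ȳ = ΣA·y / ΣA = 3.2728 cm.
Transfer each piece to the horizontal centroidal axis using Ī + A·d² with d = y − 3.2728:
  flange: d = -2.5728 cm → contributes +208.905 cm⁴
  web: d = 4.1272 cm → contributes +557.449 cm⁴
Total I = 766.354 cm⁴.

I_xx ≈ 766.4 cm⁴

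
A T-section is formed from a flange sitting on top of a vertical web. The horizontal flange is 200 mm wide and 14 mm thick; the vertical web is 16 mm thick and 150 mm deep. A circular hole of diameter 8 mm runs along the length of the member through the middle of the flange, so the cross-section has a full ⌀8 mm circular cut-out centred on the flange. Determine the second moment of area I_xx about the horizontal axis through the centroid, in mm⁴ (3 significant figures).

Treat the section as a set of non-overlapping primitives; coordinates are from the bounding-box lower-left.
Flange: 200 × 14, A = 2 800 mm², y = 157 mm, Ī = 45 733 mm⁴.
Web: 16 × 150, A = 2 400 mm², y = 75 mm, Ī = 4 500 000 mm⁴.
Hole (subtracted): ⌀8, A = 50.265 mm², y = 157 mm, Ī = 201.06 mm⁴.
Centroid: ȳ = ΣA·y / ΣA = 118.78 mm.
Transfer each piece to the horizontal axis through the centroid using Ī + A·d² with d = y − 118.78:
  flange: d = 38.216 mm → contributes +4 134 935 mm⁴
  web: d = -43.784 mm → contributes +9 100 985 mm⁴
  hole: d = 38.216 mm → contributes −73 610 mm⁴
Total I = 13 162 310 mm⁴.

I_xx ≈ 1.32 × 10⁷ mm⁴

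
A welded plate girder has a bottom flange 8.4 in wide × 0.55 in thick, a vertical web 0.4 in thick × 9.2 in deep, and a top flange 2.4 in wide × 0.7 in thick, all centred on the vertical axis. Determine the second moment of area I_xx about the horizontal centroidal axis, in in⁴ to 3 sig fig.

I_xx ≈ 157 in⁴

Split into non-overlapping primitives; take the origin at the lower-left of the bounding box.
Bottom plate: 8.4 × 0.55, A = 4.62 in², y = 0.275 in, Ī = 0.11646 in⁴.
Web plate: 0.4 × 9.2, A = 3.68 in², y = 5.15 in, Ī = 25.956 in⁴.
Top plate: 2.4 × 0.7, A = 1.68 in², y = 10.1 in, Ī = 0.0686 in⁴.
Centroid: ȳ = ΣA·y / ΣA = 3.7265 in.
Transfer each piece to the horizontal centroidal axis using Ī + A·d² with d = y − 3.7265:
  bottom plate: d = -3.4515 in → contributes +55.154 in⁴
  web plate: d = 1.4235 in → contributes +33.413 in⁴
  top plate: d = 6.3735 in → contributes +68.313 in⁴
Total I = 156.88 in⁴.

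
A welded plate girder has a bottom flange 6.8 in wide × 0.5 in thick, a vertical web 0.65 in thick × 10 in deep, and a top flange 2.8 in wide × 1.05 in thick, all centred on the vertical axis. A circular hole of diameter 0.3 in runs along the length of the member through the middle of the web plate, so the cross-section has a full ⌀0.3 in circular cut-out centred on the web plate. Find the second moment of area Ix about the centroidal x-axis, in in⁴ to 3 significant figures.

Split into non-overlapping primitives; take the origin at the lower-left of the bounding box.
Bottom plate: 6.8 × 0.5, A = 3.4 in², y = 0.25 in, Ī = 0.070833 in⁴.
Web plate: 0.65 × 10, A = 6.5 in², y = 5.5 in, Ī = 54.167 in⁴.
Top plate: 2.8 × 1.05, A = 2.94 in², y = 11.025 in, Ī = 0.27011 in⁴.
Hole (subtracted): ⌀0.3, A = 0.070686 in², y = 5.5 in, Ī = 0.00039761 in⁴.
Centroid: ȳ = ΣA·y / ΣA = 5.3742 in.
Transfer each piece to the centroidal x-axis using Ī + A·d² with d = y − 5.3742:
  bottom plate: d = -5.1242 in → contributes +89.346 in⁴
  web plate: d = 0.12581 in → contributes +54.27 in⁴
  top plate: d = 5.6508 in → contributes +94.149 in⁴
  hole: d = 0.12581 in → contributes −0.0015164 in⁴
Total I = 237.76 in⁴.

Ix ≈ 238 in⁴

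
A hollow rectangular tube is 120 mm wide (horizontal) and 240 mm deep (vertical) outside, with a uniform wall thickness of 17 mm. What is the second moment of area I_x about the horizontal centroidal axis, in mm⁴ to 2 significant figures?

I_x ≈ 7.6 × 10⁷ mm⁴

Decompose the section into non-overlapping parts with the origin at the bottom-left of its bounding rectangle.
Outer rectangle: 120 × 240, A = 28 800 mm², y = 120 mm, Ī = 138 240 000 mm⁴.
Inner void (subtracted): 86 × 206, A = 17 716 mm², y = 120 mm, Ī = 62 649 681 mm⁴.
By symmetry the centroid is at mid-height, ȳ = 120 mm.
All pieces are centred on the horizontal centroidal axis, so I = ΣĪ (holes subtracted) = 75 590 319 mm⁴.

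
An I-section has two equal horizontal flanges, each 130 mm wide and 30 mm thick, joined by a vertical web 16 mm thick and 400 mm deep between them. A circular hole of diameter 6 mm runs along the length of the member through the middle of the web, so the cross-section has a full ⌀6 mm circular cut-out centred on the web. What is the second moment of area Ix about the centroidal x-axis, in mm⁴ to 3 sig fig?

Break the section into simple shapes (no overlaps), measuring from the bottom-left corner of the bounding box.
Bottom flange: 130 × 30, A = 3 900 mm², y = 15 mm, Ī = 292 500 mm⁴.
Web: 16 × 400, A = 6 400 mm², y = 230 mm, Ī = 85 333 333 mm⁴.
Top flange: 130 × 30, A = 3 900 mm², y = 445 mm, Ī = 292 500 mm⁴.
Hole (subtracted): ⌀6, A = 28.274 mm², y = 230 mm, Ī = 63.617 mm⁴.
By symmetry the centroid is at mid-height, ȳ = 230 mm.
Transfer each piece to the centroidal x-axis using Ī + A·d² with d = y − 230:
  bottom flange: d = -215 mm → contributes +180 570 000 mm⁴
  web: d = 0 mm → contributes +85 333 333 mm⁴
  top flange: d = 215 mm → contributes +180 570 000 mm⁴
  hole: d = 0 mm → contributes −63.617 mm⁴
Total I = 446 473 270 mm⁴.

Ix ≈ 4.46 × 10⁸ mm⁴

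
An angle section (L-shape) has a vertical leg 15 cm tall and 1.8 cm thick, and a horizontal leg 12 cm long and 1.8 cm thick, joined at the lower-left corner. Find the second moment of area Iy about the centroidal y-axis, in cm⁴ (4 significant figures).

Iy ≈ 559.9 cm⁴

Break the section into simple shapes (no overlaps), measuring from the bottom-left corner of the bounding box.
Vertical leg: 1.8 × 15, A = 27 cm², x = 0.9 cm, Ī = 7.29 cm⁴.
Horizontal leg (remainder): 10.2 × 1.8, A = 18.36 cm², x = 6.9 cm, Ī = 159.181 cm⁴.
Centroid: x̄ = ΣA·x / ΣA = 3.32857 cm.
Transfer each piece to the centroidal y-axis using Ī + A·d² with d = x − 3.32857:
  vertical leg: d = -2.42857 cm → contributes +166.535 cm⁴
  horizontal leg (remainder): d = 3.57143 cm → contributes +393.365 cm⁴
Total I = 559.9 cm⁴.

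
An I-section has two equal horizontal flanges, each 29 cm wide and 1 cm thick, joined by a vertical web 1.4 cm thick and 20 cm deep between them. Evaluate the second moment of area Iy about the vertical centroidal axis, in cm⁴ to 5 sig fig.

Iy ≈ 4069.4 cm⁴

Split into non-overlapping primitives; take the origin at the lower-left of the bounding box.
Bottom flange: 29 × 1, A = 29 cm², x = 14.5 cm, Ī = 2032.417 cm⁴.
Web: 1.4 × 20, A = 28 cm², x = 14.5 cm, Ī = 4.573333 cm⁴.
Top flange: 29 × 1, A = 29 cm², x = 14.5 cm, Ī = 2032.417 cm⁴.
By symmetry the centroid is at mid-width, x̄ = 14.5 cm.
All pieces are centred on the vertical centroidal axis, so I = ΣĪ = 4069.407 cm⁴.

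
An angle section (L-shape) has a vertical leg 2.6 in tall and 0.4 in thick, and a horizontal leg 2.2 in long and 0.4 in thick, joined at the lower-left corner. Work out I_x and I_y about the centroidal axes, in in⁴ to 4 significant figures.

I_x ≈ 1.110 in⁴, I_y ≈ 0.7231 in⁴

Break the section into simple shapes (no overlaps), measuring from the bottom-left corner of the bounding box.
Vertical leg: 0.4 × 2.6, A = 1.04 in², y = 1.3 in, Ī = 0.585867 in⁴.
Horizontal leg (remainder): 1.8 × 0.4, A = 0.72 in², y = 0.2 in, Ī = 0.0096 in⁴.
Centroid: ȳ = ΣA·y / ΣA = 0.85 in.
Transfer each piece to the centroidal x-axis using Ī + A·d² with d = y − 0.85:
  vertical leg: d = 0.45 in → contributes +0.796467 in⁴
  horizontal leg (remainder): d = -0.65 in → contributes +0.3138 in⁴
Total I = 1.11027 in⁴.
For the y-axis: x̄ = 0.65 in.
Repeating about the centroidal y-axis gives I_y = 0.723067 in⁴.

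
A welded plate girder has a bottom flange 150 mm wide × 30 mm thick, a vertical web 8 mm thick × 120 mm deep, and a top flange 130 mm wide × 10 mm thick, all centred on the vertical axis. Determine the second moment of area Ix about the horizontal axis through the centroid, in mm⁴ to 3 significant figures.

Ix ≈ 2.28 × 10⁷ mm⁴

Break the section into simple shapes (no overlaps), measuring from the bottom-left corner of the bounding box.
Bottom plate: 150 × 30, A = 4 500 mm², y = 15 mm, Ī = 337 500 mm⁴.
Web plate: 8 × 120, A = 960 mm², y = 90 mm, Ī = 1 152 000 mm⁴.
Top plate: 130 × 10, A = 1 300 mm², y = 155 mm, Ī = 10 833 mm⁴.
Centroid: ȳ = ΣA·y / ΣA = 52.574 mm.
Transfer each piece to the horizontal axis through the centroid using Ī + A·d² with d = y − 52.574:
  bottom plate: d = -37.574 mm → contributes +6 690 613 mm⁴
  web plate: d = 37.426 mm → contributes +2 496 680 mm⁴
  top plate: d = 102.43 mm → contributes +13 649 254 mm⁴
Total I = 22 836 546 mm⁴.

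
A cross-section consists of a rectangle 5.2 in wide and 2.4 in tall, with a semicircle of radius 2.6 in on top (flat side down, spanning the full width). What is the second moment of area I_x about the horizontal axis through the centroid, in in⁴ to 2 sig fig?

I_x ≈ 41 in⁴

Decompose the section into non-overlapping parts with the origin at the bottom-left of its bounding rectangle.
Rectangular body: 5.2 × 2.4, A = 12.48 in², y = 1.2 in, Ī = 5.99 in⁴.
Semicircular cap: semicircle r = 2.6, A = 10.62 in², y = 3.503 in, Ī = 5.016 in⁴.
Centroid: ȳ = ΣA·y / ΣA = 2.259 in.
Transfer each piece to the horizontal axis through the centroid using Ī + A·d² with d = y − 2.259:
  rectangular body: d = -1.059 in → contributes +19.98 in⁴
  semicircular cap: d = 1.245 in → contributes +21.46 in⁴
Total I = 41.45 in⁴.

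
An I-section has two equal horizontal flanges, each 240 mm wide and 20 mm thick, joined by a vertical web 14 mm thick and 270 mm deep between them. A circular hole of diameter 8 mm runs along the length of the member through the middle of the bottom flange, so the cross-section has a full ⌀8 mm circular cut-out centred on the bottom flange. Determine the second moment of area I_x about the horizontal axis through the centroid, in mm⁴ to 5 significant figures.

I_x ≈ 2.2406 × 10⁸ mm⁴

Treat the section as a set of non-overlapping primitives; coordinates are from the bounding-box lower-left.
Bottom flange: 240 × 20, A = 4 800 mm², y = 10 mm, Ī = 160 000 mm⁴.
Web: 14 × 270, A = 3 780 mm², y = 155 mm, Ī = 22 963 500 mm⁴.
Top flange: 240 × 20, A = 4 800 mm², y = 300 mm, Ī = 160 000 mm⁴.
Hole (subtracted): ⌀8, A = 50.26548 mm², y = 10 mm, Ī = 201.0619 mm⁴.
Centroid: ȳ = ΣA·y / ΣA = 155.5468 mm.
Transfer each piece to the horizontal axis through the centroid using Ī + A·d² with d = y − 155.5468:
  bottom flange: d = -145.5468 mm → contributes +101 842 559 mm⁴
  web: d = -0.5467847 mm → contributes +22 964 630 mm⁴
  top flange: d = 144.4532 mm → contributes +100 320 311 mm⁴
  hole: d = -145.5468 mm → contributes −1 065 018 mm⁴
Total I = 224 062 482 mm⁴.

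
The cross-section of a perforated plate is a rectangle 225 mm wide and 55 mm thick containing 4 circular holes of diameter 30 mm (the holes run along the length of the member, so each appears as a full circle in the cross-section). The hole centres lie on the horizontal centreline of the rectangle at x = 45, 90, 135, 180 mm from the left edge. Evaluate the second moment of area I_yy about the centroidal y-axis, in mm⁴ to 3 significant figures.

I_yy ≈ 4.49 × 10⁷ mm⁴

Split into non-overlapping primitives; take the origin at the lower-left of the bounding box.
Plate: 225 × 55, A = 12 375 mm², x = 112.5 mm, Ī = 52 207 031 mm⁴.
Hole 1 (subtracted): ⌀30, A = 706.86 mm², x = 45 mm, Ī = 39 761 mm⁴.
Hole 2 (subtracted): ⌀30, A = 706.86 mm², x = 90 mm, Ī = 39 761 mm⁴.
Hole 3 (subtracted): ⌀30, A = 706.86 mm², x = 135 mm, Ī = 39 761 mm⁴.
Hole 4 (subtracted): ⌀30, A = 706.86 mm², x = 180 mm, Ī = 39 761 mm⁴.
By symmetry the centroid is at mid-width, x̄ = 112.5 mm.
Transfer each piece to the centroidal y-axis using Ī + A·d² with d = x − 112.5:
  plate: d = 0 mm → contributes +52 207 031 mm⁴
  hole 1: d = -67.5 mm → contributes −3 260 384 mm⁴
  hole 2: d = -22.5 mm → contributes −397 608 mm⁴
  hole 3: d = 22.5 mm → contributes −397 608 mm⁴
  hole 4: d = 67.5 mm → contributes −3 260 384 mm⁴
Total I = 44 891 047 mm⁴.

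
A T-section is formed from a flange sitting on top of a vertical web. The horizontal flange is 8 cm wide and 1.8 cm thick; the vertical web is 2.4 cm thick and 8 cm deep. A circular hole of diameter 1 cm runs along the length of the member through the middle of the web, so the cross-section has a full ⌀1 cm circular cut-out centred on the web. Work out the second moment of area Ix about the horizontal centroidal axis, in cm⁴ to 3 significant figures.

Treat the section as a set of non-overlapping primitives; coordinates are from the bounding-box lower-left.
Flange: 8 × 1.8, A = 14.4 cm², y = 8.9 cm, Ī = 3.888 cm⁴.
Web: 2.4 × 8, A = 19.2 cm², y = 4 cm, Ī = 102.4 cm⁴.
Hole (subtracted): ⌀1, A = 0.7854 cm², y = 4 cm, Ī = 0.049087 cm⁴.
Centroid: ȳ = ΣA·y / ΣA = 6.1503 cm.
Transfer each piece to the horizontal centroidal axis using Ī + A·d² with d = y − 6.1503:
  flange: d = 2.7497 cm → contributes +112.77 cm⁴
  web: d = -2.1503 cm → contributes +191.17 cm⁴
  hole: d = -2.1503 cm → contributes −3.6805 cm⁴
Total I = 300.26 cm⁴.

Ix ≈ 300 cm⁴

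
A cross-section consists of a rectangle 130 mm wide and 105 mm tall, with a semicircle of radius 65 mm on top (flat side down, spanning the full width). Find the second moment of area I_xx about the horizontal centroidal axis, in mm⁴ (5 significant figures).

I_xx ≈ 4.3141 × 10⁷ mm⁴

Break the section into simple shapes (no overlaps), measuring from the bottom-left corner of the bounding box.
Rectangular body: 130 × 105, A = 13 650 mm², y = 52.5 mm, Ī = 12 540 938 mm⁴.
Semicircular cap: semicircle r = 65, A = 6636.614 mm², y = 132.5869 mm, Ī = 1 959 230 mm⁴.
Centroid: ȳ = ΣA·y / ΣA = 78.69982 mm.
Transfer each piece to the horizontal centroidal axis using Ī + A·d² with d = y − 78.69982:
  rectangular body: d = -26.19982 mm → contributes +21 910 713 mm⁴
  semicircular cap: d = 53.88704 mm → contributes +21 230 718 mm⁴
Total I = 43 141 431 mm⁴.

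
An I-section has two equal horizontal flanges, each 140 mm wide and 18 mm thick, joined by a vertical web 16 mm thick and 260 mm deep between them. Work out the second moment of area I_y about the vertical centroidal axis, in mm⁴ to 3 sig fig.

I_y ≈ 8.32 × 10⁶ mm⁴

Decompose the section into non-overlapping parts with the origin at the bottom-left of its bounding rectangle.
Bottom flange: 140 × 18, A = 2 520 mm², x = 70 mm, Ī = 4 116 000 mm⁴.
Web: 16 × 260, A = 4 160 mm², x = 70 mm, Ī = 88 747 mm⁴.
Top flange: 140 × 18, A = 2 520 mm², x = 70 mm, Ī = 4 116 000 mm⁴.
By symmetry the centroid is at mid-width, x̄ = 70 mm.
All pieces are centred on the vertical centroidal axis, so I = ΣĪ = 8 320 747 mm⁴.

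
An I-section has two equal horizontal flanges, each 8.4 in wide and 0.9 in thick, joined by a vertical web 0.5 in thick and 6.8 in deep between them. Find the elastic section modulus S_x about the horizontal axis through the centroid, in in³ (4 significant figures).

S_x ≈ 55.40 in³

Decompose the section into non-overlapping parts with the origin at the bottom-left of its bounding rectangle.
Bottom flange: 8.4 × 0.9, A = 7.56 in², y = 0.45 in, Ī = 0.5103 in⁴.
Web: 0.5 × 6.8, A = 3.4 in², y = 4.3 in, Ī = 13.1013 in⁴.
Top flange: 8.4 × 0.9, A = 7.56 in², y = 8.15 in, Ī = 0.5103 in⁴.
By symmetry the centroid is at mid-height, ȳ = 4.3 in.
Transfer each piece to the horizontal axis through the centroid using Ī + A·d² with d = y − 4.3:
  bottom flange: d = -3.85 in → contributes +112.568 in⁴
  web: d = 0 in → contributes +13.1013 in⁴
  top flange: d = 3.85 in → contributes +112.568 in⁴
Total I = 238.238 in⁴.
Extreme fibre distance c = 4.3 in; S = I/c = 55.4042 in³.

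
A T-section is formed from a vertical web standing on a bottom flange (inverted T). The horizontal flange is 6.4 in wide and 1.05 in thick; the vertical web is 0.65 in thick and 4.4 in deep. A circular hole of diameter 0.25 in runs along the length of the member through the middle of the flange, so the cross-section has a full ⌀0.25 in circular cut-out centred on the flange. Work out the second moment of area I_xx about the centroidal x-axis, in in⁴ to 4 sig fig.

Split into non-overlapping primitives; take the origin at the lower-left of the bounding box.
Flange: 6.4 × 1.05, A = 6.72 in², y = 0.525 in, Ī = 0.6174 in⁴.
Web: 0.65 × 4.4, A = 2.86 in², y = 3.25 in, Ī = 4.61413 in⁴.
Hole (subtracted): ⌀0.25, A = 0.0490874 in², y = 0.525 in, Ī = 0.000191748 in⁴.
Centroid: ȳ = ΣA·y / ΣA = 1.34271 in.
Transfer each piece to the centroidal x-axis using Ī + A·d² with d = y − 1.34271:
  flange: d = -0.817708 in → contributes +5.1107 in⁴
  web: d = 1.90729 in → contributes +15.0181 in⁴
  hole: d = -0.817708 in → contributes −0.0330138 in⁴
Total I = 20.0958 in⁴.

I_xx ≈ 20.10 in⁴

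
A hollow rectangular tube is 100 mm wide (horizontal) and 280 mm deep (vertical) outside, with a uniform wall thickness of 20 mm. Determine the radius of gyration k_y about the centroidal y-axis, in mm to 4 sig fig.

Decompose the section into non-overlapping parts with the origin at the bottom-left of its bounding rectangle.
Outer rectangle: 100 × 280, A = 28 000 mm², x = 50 mm, Ī = 23 333 333 mm⁴.
Inner void (subtracted): 60 × 240, A = 14 400 mm², x = 50 mm, Ī = 4 320 000 mm⁴.
By symmetry the centroid is at mid-width, x̄ = 50 mm.
All pieces are centred on the centroidal y-axis, so I = ΣĪ (holes subtracted) = 19 013 333 mm⁴.
Radius of gyration: k = √(I/A) = √(19 013 333 / 13 600) = 37.3904 mm.

k_y ≈ 37.39 mm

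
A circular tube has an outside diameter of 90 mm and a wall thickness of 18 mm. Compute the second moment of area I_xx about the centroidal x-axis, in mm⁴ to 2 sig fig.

I_xx ≈ 2.8 × 10⁶ mm⁴

Break the section into simple shapes (no overlaps), measuring from the bottom-left corner of the bounding box.
Outer circle: ⌀90, A = 6 362 mm², y = 45 mm, Ī = 3 220 623 mm⁴.
Bore (subtracted): ⌀54, A = 2 290 mm², y = 45 mm, Ī = 417 393 mm⁴.
By symmetry the centroid is at mid-height, ȳ = 45 mm.
All pieces are centred on the centroidal x-axis, so I = ΣĪ (holes subtracted) = 2 803 231 mm⁴.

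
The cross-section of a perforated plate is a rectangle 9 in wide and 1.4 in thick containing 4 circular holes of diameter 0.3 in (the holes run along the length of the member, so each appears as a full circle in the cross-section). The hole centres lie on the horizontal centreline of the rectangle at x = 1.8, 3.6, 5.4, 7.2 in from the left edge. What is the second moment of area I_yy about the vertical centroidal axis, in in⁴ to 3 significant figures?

Treat the section as a set of non-overlapping primitives; coordinates are from the bounding-box lower-left.
Plate: 9 × 1.4, A = 12.6 in², x = 4.5 in, Ī = 85.05 in⁴.
Hole 1 (subtracted): ⌀0.3, A = 0.070686 in², x = 1.8 in, Ī = 0.00039761 in⁴.
Hole 2 (subtracted): ⌀0.3, A = 0.070686 in², x = 3.6 in, Ī = 0.00039761 in⁴.
Hole 3 (subtracted): ⌀0.3, A = 0.070686 in², x = 5.4 in, Ī = 0.00039761 in⁴.
Hole 4 (subtracted): ⌀0.3, A = 0.070686 in², x = 7.2 in, Ī = 0.00039761 in⁴.
By symmetry the centroid is at mid-width, x̄ = 4.5 in.
Transfer each piece to the vertical centroidal axis using Ī + A·d² with d = x − 4.5:
  plate: d = 0 in → contributes +85.05 in⁴
  hole 1: d = -2.7 in → contributes −0.5157 in⁴
  hole 2: d = -0.9 in → contributes −0.057653 in⁴
  hole 3: d = 0.9 in → contributes −0.057653 in⁴
  hole 4: d = 2.7 in → contributes −0.5157 in⁴
Total I = 83.903 in⁴.

I_yy ≈ 83.9 in⁴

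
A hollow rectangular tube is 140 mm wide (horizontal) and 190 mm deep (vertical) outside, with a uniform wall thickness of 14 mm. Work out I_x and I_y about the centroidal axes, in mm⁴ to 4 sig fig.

Decompose the section into non-overlapping parts with the origin at the bottom-left of its bounding rectangle.
Outer rectangle: 140 × 190, A = 26 600 mm², y = 95 mm, Ī = 80 021 667 mm⁴.
Inner void (subtracted): 112 × 162, A = 18 144 mm², y = 95 mm, Ī = 39 680 928 mm⁴.
By symmetry the centroid is at mid-height, ȳ = 95 mm.
All pieces are centred on the centroidal x-axis, so I = ΣĪ (holes subtracted) = 40 340 739 mm⁴.
Repeating about the centroidal y-axis gives I_y = 24 480 139 mm⁴.

I_x ≈ 4.034 × 10⁷ mm⁴, I_y ≈ 2.448 × 10⁷ mm⁴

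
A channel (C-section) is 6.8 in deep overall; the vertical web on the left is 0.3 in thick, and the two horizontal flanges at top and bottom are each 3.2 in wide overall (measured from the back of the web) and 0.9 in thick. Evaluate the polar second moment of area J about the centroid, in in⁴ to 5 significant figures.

Treat the section as a set of non-overlapping primitives; coordinates are from the bounding-box lower-left.
Web: 0.3 × 6.8, A = 2.04 in², y = 3.4 in, Ī = 7.8608 in⁴.
Top flange (beyond web): 2.9 × 0.9, A = 2.61 in², y = 6.35 in, Ī = 0.176175 in⁴.
Bottom flange (beyond web): 2.9 × 0.9, A = 2.61 in², y = 0.45 in, Ī = 0.176175 in⁴.
By symmetry the centroid is at mid-height, ȳ = 3.4 in.
Transfer each piece to the centroidal x-axis using Ī + A·d² with d = y − 3.4:
  web: d = 0 in → contributes +7.8608 in⁴
  top flange (beyond web): d = 2.95 in → contributes +22.8897 in⁴
  bottom flange (beyond web): d = -2.95 in → contributes +22.8897 in⁴
Total I = 53.6402 in⁴.
For the y-axis: x̄ = 1.300413 in.
Repeating about the centroidal y-axis gives I_y = 7.428599 in⁴.
Polar second moment: J = I_x + I_y = 61.0688 in⁴.

J ≈ 61.069 in⁴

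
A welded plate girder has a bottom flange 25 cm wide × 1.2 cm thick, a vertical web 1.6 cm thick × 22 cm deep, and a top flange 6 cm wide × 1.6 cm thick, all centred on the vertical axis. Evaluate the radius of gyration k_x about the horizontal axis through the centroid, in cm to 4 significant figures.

Split into non-overlapping primitives; take the origin at the lower-left of the bounding box.
Bottom plate: 25 × 1.2, A = 30 cm², y = 0.6 cm, Ī = 3.6 cm⁴.
Web plate: 1.6 × 22, A = 35.2 cm², y = 12.2 cm, Ī = 1419.73 cm⁴.
Top plate: 6 × 1.6, A = 9.6 cm², y = 24 cm, Ī = 2.048 cm⁴.
Centroid: ȳ = ΣA·y / ΣA = 9.06203 cm.
Transfer each piece to the horizontal axis through the centroid using Ī + A·d² with d = y − 9.06203:
  bottom plate: d = -8.46203 cm → contributes +2151.78 cm⁴
  web plate: d = 3.13797 cm → contributes +1766.34 cm⁴
  top plate: d = 14.938 cm → contributes +2144.22 cm⁴
Total I = 6062.34 cm⁴.
Radius of gyration: k = √(I/A) = √(6062.34 / 74.8) = 9.00263 cm.

k_x ≈ 9.003 cm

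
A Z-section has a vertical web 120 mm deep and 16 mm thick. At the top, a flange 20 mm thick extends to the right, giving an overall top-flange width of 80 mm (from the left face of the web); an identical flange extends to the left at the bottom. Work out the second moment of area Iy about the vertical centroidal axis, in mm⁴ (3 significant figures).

Iy ≈ 5.01 × 10⁶ mm⁴

Decompose the section into non-overlapping parts with the origin at the bottom-left of its bounding rectangle.
Web: 16 × 120, A = 1 920 mm², x = 72 mm, Ī = 40 960 mm⁴.
Top flange (beyond web): 64 × 20, A = 1 280 mm², x = 112 mm, Ī = 436 907 mm⁴.
Bottom flange (beyond web): 64 × 20, A = 1 280 mm², x = 32 mm, Ī = 436 907 mm⁴.
Centroid: x̄ = ΣA·x / ΣA = 72 mm.
Transfer each piece to the vertical centroidal axis using Ī + A·d² with d = x − 72:
  web: d = 0 mm → contributes +40 960 mm⁴
  top flange (beyond web): d = 40 mm → contributes +2 484 907 mm⁴
  bottom flange (beyond web): d = -40 mm → contributes +2 484 907 mm⁴
Total I = 5 010 773 mm⁴.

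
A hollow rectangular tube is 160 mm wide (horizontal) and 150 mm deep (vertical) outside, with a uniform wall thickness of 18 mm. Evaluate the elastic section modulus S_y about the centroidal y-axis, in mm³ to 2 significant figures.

S_y ≈ 4.1 × 10⁵ mm³

Break the section into simple shapes (no overlaps), measuring from the bottom-left corner of the bounding box.
Outer rectangle: 160 × 150, A = 24 000 mm², x = 80 mm, Ī = 51 200 000 mm⁴.
Inner void (subtracted): 124 × 114, A = 14 136 mm², x = 80 mm, Ī = 18 112 928 mm⁴.
By symmetry the centroid is at mid-width, x̄ = 80 mm.
All pieces are centred on the centroidal y-axis, so I = ΣĪ (holes subtracted) = 33 087 072 mm⁴.
Extreme fibre distance c = 80 mm; S = I/c = 413 588 mm³.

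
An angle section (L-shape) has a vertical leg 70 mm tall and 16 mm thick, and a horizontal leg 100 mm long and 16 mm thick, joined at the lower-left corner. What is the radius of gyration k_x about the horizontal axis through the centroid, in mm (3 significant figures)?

Decompose the section into non-overlapping parts with the origin at the bottom-left of its bounding rectangle.
Vertical leg: 16 × 70, A = 1 120 mm², y = 35 mm, Ī = 457 333 mm⁴.
Horizontal leg (remainder): 84 × 16, A = 1 344 mm², y = 8 mm, Ī = 28 672 mm⁴.
Centroid: ȳ = ΣA·y / ΣA = 20.273 mm.
Transfer each piece to the horizontal axis through the centroid using Ī + A·d² with d = y − 20.273:
  vertical leg: d = 14.727 mm → contributes +700 253 mm⁴
  horizontal leg (remainder): d = -12.273 mm → contributes +231 105 mm⁴
Total I = 931 358 mm⁴.
Radius of gyration: k = √(I/A) = √(931 358 / 2 464) = 19.442 mm.

k_x ≈ 19.4 mm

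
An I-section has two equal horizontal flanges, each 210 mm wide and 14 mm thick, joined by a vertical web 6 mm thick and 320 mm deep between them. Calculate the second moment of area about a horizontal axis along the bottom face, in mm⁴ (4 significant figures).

Decompose the section into non-overlapping parts with the origin at the bottom-left of its bounding rectangle.
Bottom flange: 210 × 14, A = 2 940 mm², y = 7 mm, Ī = 48 020 mm⁴.
Web: 6 × 320, A = 1 920 mm², y = 174 mm, Ī = 16 384 000 mm⁴.
Top flange: 210 × 14, A = 2 940 mm², y = 341 mm, Ī = 48 020 mm⁴.
Transfer each piece to the base of the section using Ī + A·d² with d = y − 0:
  bottom flange: d = 7 mm → contributes +192 080 mm⁴
  web: d = 174 mm → contributes +74 513 920 mm⁴
  top flange: d = 341 mm → contributes +341 914 160 mm⁴
Total I = 416 620 160 mm⁴.

I_base ≈ 4.166 × 10⁸ mm⁴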